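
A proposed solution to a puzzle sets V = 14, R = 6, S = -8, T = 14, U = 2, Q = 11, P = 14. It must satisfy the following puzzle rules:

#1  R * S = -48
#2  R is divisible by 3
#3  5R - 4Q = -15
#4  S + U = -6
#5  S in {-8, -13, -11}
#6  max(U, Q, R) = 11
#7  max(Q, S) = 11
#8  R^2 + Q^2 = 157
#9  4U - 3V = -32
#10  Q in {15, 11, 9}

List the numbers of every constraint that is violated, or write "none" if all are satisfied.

#1 R * S = 6 * (-8) = -48  yes
#2 6 / 3 = 2, so 3 divides 6  yes
#3 5R - 4Q = 5(6) - 4(11) = -14, not -15  no
#4 S + U = -8 + 2 = -6  yes
#5 S = -8 is in {-8, -13, -11}  yes
#6 max(2, 11, 6) = 11  yes
#7 max(11, -8) = 11  yes
#8 R^2 + Q^2 = 6^2 + 11^2 = 36 + 121 = 157  yes
#9 4U - 3V = 4(2) - 3(14) = -34, not -32  no
#10 Q = 11 is in {15, 11, 9}  yes

The assignment fails constraints 3 and 9.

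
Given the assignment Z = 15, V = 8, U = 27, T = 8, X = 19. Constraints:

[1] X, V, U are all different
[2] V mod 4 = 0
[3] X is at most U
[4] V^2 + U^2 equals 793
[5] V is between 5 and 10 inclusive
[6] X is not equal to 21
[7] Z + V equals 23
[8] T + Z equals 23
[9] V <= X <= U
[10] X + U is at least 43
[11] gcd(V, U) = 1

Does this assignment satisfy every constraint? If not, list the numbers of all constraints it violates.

[1] values 19, 8, 27 are pairwise distinct  yes
[2] 8 mod 4 = 0  yes
[3] X = 19, U = 27; 19 ≤ 27  yes
[4] V^2 + U^2 = 8^2 + 27^2 = 64 + 729 = 793  yes
[5] V = 8 lies in [5, 10]  yes
[6] X = 19, and 19 ≠ 21  yes
[7] Z + V = 15 + 8 = 23  yes
[8] T + Z = 8 + 15 = 23  yes
[9] values 8 <= 19 <= 27  yes
[10] X + U = 19 + 27 = 46; 46 ≥ 43  yes
[11] gcd(8, 27) = 1  yes

Yes — all constraints hold.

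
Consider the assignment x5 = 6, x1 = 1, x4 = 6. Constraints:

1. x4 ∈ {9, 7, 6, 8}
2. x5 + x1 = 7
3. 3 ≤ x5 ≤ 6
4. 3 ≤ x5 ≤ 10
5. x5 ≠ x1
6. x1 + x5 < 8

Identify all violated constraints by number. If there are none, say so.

1. x4 = 6 is in {9, 7, 6, 8} — holds.
2. x5 + x1 = 6 + 1 = 7 — holds.
3. x5 = 6 lies in [3, 6] — holds.
4. x5 = 6 lies in [3, 10] — holds.
5. x5 = 6, x1 = 1; distinct — holds.
6. x1 + x5 = 1 + 6 = 7; 7 < 8 — holds.

The assignment satisfies every constraint.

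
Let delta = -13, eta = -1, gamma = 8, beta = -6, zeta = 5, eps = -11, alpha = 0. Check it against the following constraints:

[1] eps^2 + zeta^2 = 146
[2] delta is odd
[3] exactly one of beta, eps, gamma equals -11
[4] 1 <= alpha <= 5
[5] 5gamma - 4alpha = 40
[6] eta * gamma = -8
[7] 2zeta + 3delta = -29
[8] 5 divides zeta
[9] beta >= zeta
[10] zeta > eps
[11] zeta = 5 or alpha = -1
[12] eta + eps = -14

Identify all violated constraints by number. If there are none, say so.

Constraints 4, 9, 12 do not hold.

[1] eps^2 + zeta^2 = (-11)^2 + 5^2 = 121 + 25 = 146 — holds.
[2] delta = -13 is odd — holds.
[3] beta=-6, eps=-11, gamma=8; 1 of them equals -11 — holds.
[4] alpha = 0 is outside [1, 5] — does not hold.
[5] 5gamma - 4alpha = 5(8) - 4(0) = 40 — holds.
[6] eta * gamma = -1 * 8 = -8 — holds.
[7] 2zeta + 3delta = 2(5) + 3(-13) = -29 — holds.
[8] 5 / 5 = 1, so 5 divides 5 — holds.
[9] beta = -6, zeta = 5; -6 < 5 (want ≥) — does not hold.
[10] zeta = 5, eps = -11; 5 > -11 — holds.
[11] zeta = 5 = 5 (first disjunct) — holds.
[12] eta + eps = -1 + (-11) = -12, not -14 — does not hold.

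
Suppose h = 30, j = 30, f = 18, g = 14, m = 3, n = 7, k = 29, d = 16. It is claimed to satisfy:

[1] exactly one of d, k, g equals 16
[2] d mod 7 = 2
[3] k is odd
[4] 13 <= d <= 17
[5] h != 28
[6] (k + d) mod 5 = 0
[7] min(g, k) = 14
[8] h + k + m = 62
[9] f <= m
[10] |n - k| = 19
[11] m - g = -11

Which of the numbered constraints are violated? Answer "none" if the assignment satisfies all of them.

[1] d=16, k=29, g=14; 1 of them equals 16  true
[2] 16 mod 7 = 2  true
[3] k = 29 is odd  true
[4] d = 16 lies in [13, 17]  true
[5] h = 30, and 30 ≠ 28  true
[6] k + d = 45; 45 mod 5 = 0  true
[7] min(14, 29) = 14  true
[8] h + k + m = 30 + 29 + 3 = 62  true
[9] f = 18, m = 3; 18 > 3 (want ≤)  false
[10] |7 - 29| = 22, not 19  false
[11] m - g = 3 - 14 = -11  true

Constraints 9 and 10 do not hold.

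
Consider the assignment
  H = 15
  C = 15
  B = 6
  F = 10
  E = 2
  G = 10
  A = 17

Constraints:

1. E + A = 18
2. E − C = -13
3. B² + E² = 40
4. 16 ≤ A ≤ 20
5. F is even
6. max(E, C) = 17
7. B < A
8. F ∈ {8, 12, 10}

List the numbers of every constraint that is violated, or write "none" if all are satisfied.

The assignment fails constraints 1, 6.

1. E + A = 2 + 17 = 19, not 18 — fails.
2. E − C = 2 − 15 = -13 — holds.
3. B² + E² = 6² + 2² = 36 + 4 = 40 — holds.
4. A = 17 lies in [16, 20] — holds.
5. F = 10 is even — holds.
6. max(2, 15) = 15, not 17 — fails.
7. B = 6, A = 17; 6 < 17 — holds.
8. F = 10 is in {8, 12, 10} — holds.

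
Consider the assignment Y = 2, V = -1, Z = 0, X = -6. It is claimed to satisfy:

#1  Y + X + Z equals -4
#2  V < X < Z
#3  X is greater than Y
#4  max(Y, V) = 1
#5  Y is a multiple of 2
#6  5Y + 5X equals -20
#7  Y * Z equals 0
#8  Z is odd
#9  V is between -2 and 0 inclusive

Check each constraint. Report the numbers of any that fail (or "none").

The assignment fails constraints 2, 3, 4, and 8.

#1 Y + X + Z = 2 + (-6) + 0 = -4 — satisfied.
#2 values -1, -6, 0; V = -1 is not < X = -6 — violated.
#3 X = -6, Y = 2; -6 ≤ 2 (want >) — violated.
#4 max(2, -1) = 2, not 1 — violated.
#5 2 / 2 = 1, so 2 divides 2 — satisfied.
#6 5Y + 5X = 5(2) + 5(-6) = -20 — satisfied.
#7 Y * Z = 2 * 0 = 0 — satisfied.
#8 Z = 0 is even — violated.
#9 V = -1 lies in [-2, 0] — satisfied.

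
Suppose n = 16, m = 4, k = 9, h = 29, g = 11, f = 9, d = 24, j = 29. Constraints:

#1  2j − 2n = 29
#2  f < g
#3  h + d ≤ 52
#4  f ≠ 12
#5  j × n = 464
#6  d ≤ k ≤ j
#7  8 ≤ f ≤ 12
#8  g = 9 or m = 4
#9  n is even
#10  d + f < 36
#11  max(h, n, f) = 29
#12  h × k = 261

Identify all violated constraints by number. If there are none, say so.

#1 2j − 2n = 2(29) − 2(16) = 26, not 29 — violated.
#2 f = 9, g = 11; 9 < 11 — OK.
#3 h + d = 29 + 24 = 53; 53 > 52, bound 52 not met — violated.
#4 f = 9, and 9 ≠ 12 — OK.
#5 j × n = 29 × 16 = 464 — OK.
#6 values 24, 9, 29; d = 24 is not ≤ k = 9 — violated.
#7 f = 9 lies in [8, 12] — OK.
#8 g = 11 ≠ 9, but m = 4 = 4 (second disjunct) — OK.
#9 n = 16 is even — OK.
#10 d + f = 24 + 9 = 33; 33 < 36 — OK.
#11 max(29, 16, 9) = 29 — OK.
#12 h × k = 29 × 9 = 261 — OK.

Constraints 1, 3, 6 are violated.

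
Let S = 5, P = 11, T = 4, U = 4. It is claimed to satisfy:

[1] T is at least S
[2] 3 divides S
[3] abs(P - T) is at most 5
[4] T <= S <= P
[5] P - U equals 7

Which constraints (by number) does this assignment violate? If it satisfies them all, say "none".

Violated: 1, 2, and 3.

[1] T = 4, S = 5; 4 < 5 (want ≥)  FAIL
[2] 5 = 3*1 + 2, so 3 does not divide 5  FAIL
[3] abs(11 - 4) = 7; 7 > 5, exceeds bound 5  FAIL
[4] values 4 <= 5 <= 11  OK
[5] P - U = 11 - 4 = 7  OK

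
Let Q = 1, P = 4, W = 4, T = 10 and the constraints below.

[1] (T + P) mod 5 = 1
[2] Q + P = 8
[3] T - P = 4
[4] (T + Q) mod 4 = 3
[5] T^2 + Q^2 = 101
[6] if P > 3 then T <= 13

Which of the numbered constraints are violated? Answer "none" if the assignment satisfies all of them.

[1] T + P = 14; 14 mod 5 = 4, not 1  fails
[2] Q + P = 1 + 4 = 5, not 8  fails
[3] T - P = 10 - 4 = 6, not 4  fails
[4] T + Q = 11; 11 mod 4 = 3  holds
[5] T^2 + Q^2 = 10^2 + 1^2 = 100 + 1 = 101  holds
[6] P = 4 > 3, so we need T ≤ 13; T = 10 ≤ 13  holds

Constraints 1, 2, and 3 do not hold.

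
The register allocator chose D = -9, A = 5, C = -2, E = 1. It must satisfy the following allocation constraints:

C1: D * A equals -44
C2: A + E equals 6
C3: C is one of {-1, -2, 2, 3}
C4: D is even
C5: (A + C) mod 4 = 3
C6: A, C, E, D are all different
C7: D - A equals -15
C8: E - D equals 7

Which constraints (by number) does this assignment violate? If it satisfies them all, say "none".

C1: D * A = -9 * 5 = -45, not -44 — does not hold.
C2: A + E = 5 + 1 = 6 — holds.
C3: C = -2 is in {-1, -2, 2, 3} — holds.
C4: D = -9 is odd — does not hold.
C5: A + C = 3; 3 mod 4 = 3 — holds.
C6: values 5, -2, 1, -9 are pairwise distinct — holds.
C7: D - A = -9 - 5 = -14, not -15 — does not hold.
C8: E - D = 1 - (-9) = 10, not 7 — does not hold.

Violated: 1, 4, 7, and 8.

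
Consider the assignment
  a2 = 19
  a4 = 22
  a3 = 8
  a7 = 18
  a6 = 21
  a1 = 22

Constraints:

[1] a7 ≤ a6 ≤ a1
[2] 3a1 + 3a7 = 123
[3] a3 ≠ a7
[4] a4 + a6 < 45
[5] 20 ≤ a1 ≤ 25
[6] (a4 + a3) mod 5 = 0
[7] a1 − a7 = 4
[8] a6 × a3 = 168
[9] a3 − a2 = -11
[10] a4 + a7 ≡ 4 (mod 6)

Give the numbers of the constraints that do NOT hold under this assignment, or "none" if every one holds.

[1] values 18 ≤ 21 ≤ 22 — OK.
[2] 3a1 + 3a7 = 3(22) + 3(18) = 120, not 123 — violated.
[3] a3 = 8, a7 = 18; distinct — OK.
[4] a4 + a6 = 22 + 21 = 43; 43 < 45 — OK.
[5] a1 = 22 lies in [20, 25] — OK.
[6] a4 + a3 = 30; 30 mod 5 = 0 — OK.
[7] a1 − a7 = 22 − 18 = 4 — OK.
[8] a6 × a3 = 21 × 8 = 168 — OK.
[9] a3 − a2 = 8 − 19 = -11 — OK.
[10] a4 + a7 = 40; 40 mod 6 = 4 — OK.

Violated: 2.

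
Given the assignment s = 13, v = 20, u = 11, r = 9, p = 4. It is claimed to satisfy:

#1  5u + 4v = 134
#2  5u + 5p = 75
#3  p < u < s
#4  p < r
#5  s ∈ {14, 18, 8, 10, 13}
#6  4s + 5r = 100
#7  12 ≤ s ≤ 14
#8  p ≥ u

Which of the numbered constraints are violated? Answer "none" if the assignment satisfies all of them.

Violated: 1, 6, 8.

#1 5u + 4v = 5(11) + 4(20) = 135, not 134  false
#2 5u + 5p = 5(11) + 5(4) = 75  true
#3 values 4 < 11 < 13  true
#4 p = 4, r = 9; 4 < 9  true
#5 s = 13 is in {14, 18, 8, 10, 13}  true
#6 4s + 5r = 4(13) + 5(9) = 97, not 100  false
#7 s = 13 lies in [12, 14]  true
#8 p = 4, u = 11; 4 < 11 (want ≥)  false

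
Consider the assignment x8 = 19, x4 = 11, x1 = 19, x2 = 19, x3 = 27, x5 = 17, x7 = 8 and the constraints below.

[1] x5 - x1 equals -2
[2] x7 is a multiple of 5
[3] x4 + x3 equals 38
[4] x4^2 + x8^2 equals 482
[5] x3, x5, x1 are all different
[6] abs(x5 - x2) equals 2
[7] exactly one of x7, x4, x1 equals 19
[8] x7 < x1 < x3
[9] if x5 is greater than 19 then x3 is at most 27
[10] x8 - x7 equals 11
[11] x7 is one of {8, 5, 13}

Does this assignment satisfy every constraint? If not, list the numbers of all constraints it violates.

[1] x5 - x1 = 17 - 19 = -2  holds
[2] 8 = 5*1 + 3, so 5 does not divide 8  fails
[3] x4 + x3 = 11 + 27 = 38  holds
[4] x4^2 + x8^2 = 11^2 + 19^2 = 121 + 361 = 482  holds
[5] values 27, 17, 19 are pairwise distinct  holds
[6] abs(17 - 19) = 2  holds
[7] x7=8, x4=11, x1=19; 1 of them equals 19  holds
[8] values 8 < 19 < 27  holds
[9] x5 = 17, not > 19; antecedent false, conditional vacuously true  holds
[10] x8 - x7 = 19 - 8 = 11  holds
[11] x7 = 8 is in {8, 5, 13}  holds

Constraint 2 does not hold.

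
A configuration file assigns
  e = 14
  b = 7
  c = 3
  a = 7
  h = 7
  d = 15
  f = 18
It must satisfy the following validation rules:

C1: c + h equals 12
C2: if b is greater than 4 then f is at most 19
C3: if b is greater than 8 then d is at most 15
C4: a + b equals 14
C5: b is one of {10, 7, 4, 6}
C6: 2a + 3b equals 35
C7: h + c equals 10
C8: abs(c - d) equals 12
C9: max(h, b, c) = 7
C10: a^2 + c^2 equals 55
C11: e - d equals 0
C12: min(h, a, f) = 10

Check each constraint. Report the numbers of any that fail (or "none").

C1: c + h = 3 + 7 = 10, not 12  FAIL
C2: b = 7 > 4, so we need f ≤ 19; f = 18 ≤ 19  OK
C3: b = 7, not > 8; antecedent false, conditional vacuously true  OK
C4: a + b = 7 + 7 = 14  OK
C5: b = 7 is in {10, 7, 4, 6}  OK
C6: 2a + 3b = 2(7) + 3(7) = 35  OK
C7: h + c = 7 + 3 = 10  OK
C8: abs(3 - 15) = 12  OK
C9: max(7, 7, 3) = 7  OK
C10: a^2 + c^2 = 7^2 + 3^2 = 49 + 9 = 58, not 55  FAIL
C11: e - d = 14 - 15 = -1, not 0  FAIL
C12: min(7, 7, 18) = 7, not 10  FAIL

No — constraints 1, 10, 11, 12 are not satisfied.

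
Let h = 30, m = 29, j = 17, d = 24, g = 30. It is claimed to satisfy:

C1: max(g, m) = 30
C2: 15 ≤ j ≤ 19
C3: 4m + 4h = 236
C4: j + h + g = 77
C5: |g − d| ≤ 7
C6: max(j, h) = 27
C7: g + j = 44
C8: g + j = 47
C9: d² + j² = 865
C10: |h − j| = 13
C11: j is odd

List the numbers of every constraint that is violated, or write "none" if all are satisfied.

C1: max(30, 29) = 30  yes
C2: j = 17 lies in [15, 19]  yes
C3: 4m + 4h = 4(29) + 4(30) = 236  yes
C4: j + h + g = 17 + 30 + 30 = 77  yes
C5: |30 − 24| = 6; 6 ≤ 7  yes
C6: max(17, 30) = 30, not 27  no
C7: g + j = 30 + 17 = 47, not 44  no
C8: g + j = 30 + 17 = 47  yes
C9: d² + j² = 24² + 17² = 576 + 289 = 865  yes
C10: |30 − 17| = 13  yes
C11: j = 17 is odd  yes

Constraints 6, 7 do not hold.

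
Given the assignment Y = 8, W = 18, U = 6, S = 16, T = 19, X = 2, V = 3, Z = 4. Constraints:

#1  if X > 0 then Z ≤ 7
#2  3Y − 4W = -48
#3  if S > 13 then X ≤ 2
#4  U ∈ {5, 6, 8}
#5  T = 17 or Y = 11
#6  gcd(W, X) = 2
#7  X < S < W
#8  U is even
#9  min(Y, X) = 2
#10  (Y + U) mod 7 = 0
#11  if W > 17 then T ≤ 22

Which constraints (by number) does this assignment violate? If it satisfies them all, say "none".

No — constraint 5 is not satisfied.

#1 X = 2 > 0, so we need Z ≤ 7; Z = 4 ≤ 7 — holds.
#2 3Y − 4W = 3(8) − 4(18) = -48 — holds.
#3 S = 16 > 13, so we need X ≤ 2; X = 2 ≤ 2 — holds.
#4 U = 6 is in {5, 6, 8} — holds.
#5 T = 19 ≠ 17 and Y = 8 ≠ 11; both disjuncts false — does not hold.
#6 gcd(18, 2) = 2 — holds.
#7 values 2 < 16 < 18 — holds.
#8 U = 6 is even — holds.
#9 min(8, 2) = 2 — holds.
#10 Y + U = 14; 14 mod 7 = 0 — holds.
#11 W = 18 > 17, so we need T ≤ 22; T = 19 ≤ 22 — holds.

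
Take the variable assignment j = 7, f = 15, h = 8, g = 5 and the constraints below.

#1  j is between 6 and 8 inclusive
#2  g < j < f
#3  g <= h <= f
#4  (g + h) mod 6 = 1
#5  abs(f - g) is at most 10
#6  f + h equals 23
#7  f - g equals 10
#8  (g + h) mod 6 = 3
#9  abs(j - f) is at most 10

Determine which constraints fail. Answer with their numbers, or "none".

The assignment fails constraint 8.

#1 j = 7 lies in [6, 8] — holds.
#2 values 5 < 7 < 15 — holds.
#3 values 5 <= 8 <= 15 — holds.
#4 g + h = 13; 13 mod 6 = 1 — holds.
#5 abs(15 - 5) = 10; 10 ≤ 10 — holds.
#6 f + h = 15 + 8 = 23 — holds.
#7 f - g = 15 - 5 = 10 — holds.
#8 g + h = 13; 13 mod 6 = 1, not 3 — does not hold.
#9 abs(7 - 15) = 8; 8 ≤ 10 — holds.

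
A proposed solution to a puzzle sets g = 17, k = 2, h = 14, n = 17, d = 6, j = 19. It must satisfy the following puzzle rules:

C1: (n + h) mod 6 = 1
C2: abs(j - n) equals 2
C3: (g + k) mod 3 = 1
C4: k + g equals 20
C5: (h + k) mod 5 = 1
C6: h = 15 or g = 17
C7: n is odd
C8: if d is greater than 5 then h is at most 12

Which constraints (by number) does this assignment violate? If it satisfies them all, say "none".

C1: n + h = 31; 31 mod 6 = 1  holds
C2: abs(19 - 17) = 2  holds
C3: g + k = 19; 19 mod 3 = 1  holds
C4: k + g = 2 + 17 = 19, not 20  fails
C5: h + k = 16; 16 mod 5 = 1  holds
C6: h = 14 ≠ 15, but g = 17 = 17 (second disjunct)  holds
C7: n = 17 is odd  holds
C8: d = 6 > 5, so we need h ≤ 12; but h = 14 > 12  fails

Constraints 4 and 8 are violated.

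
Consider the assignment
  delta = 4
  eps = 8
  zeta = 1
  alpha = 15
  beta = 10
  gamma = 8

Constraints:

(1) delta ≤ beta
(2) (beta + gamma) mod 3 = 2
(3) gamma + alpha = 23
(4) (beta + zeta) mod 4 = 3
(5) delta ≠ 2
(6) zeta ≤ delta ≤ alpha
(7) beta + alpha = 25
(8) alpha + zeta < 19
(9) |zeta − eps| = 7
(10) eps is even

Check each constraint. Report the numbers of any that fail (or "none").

(1) delta = 4, beta = 10; 4 ≤ 10 — holds.
(2) beta + gamma = 18; 18 mod 3 = 0, not 2 — fails.
(3) gamma + alpha = 8 + 15 = 23 — holds.
(4) beta + zeta = 11; 11 mod 4 = 3 — holds.
(5) delta = 4, and 4 ≠ 2 — holds.
(6) values 1 ≤ 4 ≤ 15 — holds.
(7) beta + alpha = 10 + 15 = 25 — holds.
(8) alpha + zeta = 15 + 1 = 16; 16 < 19 — holds.
(9) |1 − 8| = 7 — holds.
(10) eps = 8 is even — holds.

No — constraint 2 is not satisfied.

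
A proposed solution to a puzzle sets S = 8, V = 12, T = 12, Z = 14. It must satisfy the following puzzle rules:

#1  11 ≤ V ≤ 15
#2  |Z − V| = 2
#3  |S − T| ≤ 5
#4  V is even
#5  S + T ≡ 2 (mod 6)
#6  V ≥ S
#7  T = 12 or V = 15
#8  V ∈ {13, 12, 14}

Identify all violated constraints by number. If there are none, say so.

#1 V = 12 lies in [11, 15] — holds.
#2 |14 − 12| = 2 — holds.
#3 |8 − 12| = 4; 4 ≤ 5 — holds.
#4 V = 12 is even — holds.
#5 S + T = 20; 20 mod 6 = 2 — holds.
#6 V = 12, S = 8; 12 ≥ 8 — holds.
#7 T = 12 = 12 (first disjunct) — holds.
#8 V = 12 is in {13, 12, 14} — holds.

None — every constraint holds.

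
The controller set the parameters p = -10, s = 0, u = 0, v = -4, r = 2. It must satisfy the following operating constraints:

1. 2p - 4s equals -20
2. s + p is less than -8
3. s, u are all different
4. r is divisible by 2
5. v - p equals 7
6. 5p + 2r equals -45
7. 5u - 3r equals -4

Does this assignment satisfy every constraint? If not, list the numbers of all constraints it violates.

1. 2p - 4s = 2(-10) - 4(0) = -20 — holds.
2. s + p = 0 + (-10) = -10; -10 < -8 — holds.
3. s = u = 0, not all different — does not hold.
4. 2 / 2 = 1, so 2 divides 2 — holds.
5. v - p = -4 - (-10) = 6, not 7 — does not hold.
6. 5p + 2r = 5(-10) + 2(2) = -46, not -45 — does not hold.
7. 5u - 3r = 5(0) - 3(2) = -6, not -4 — does not hold.

Constraints 3, 5, 6, 7 are violated.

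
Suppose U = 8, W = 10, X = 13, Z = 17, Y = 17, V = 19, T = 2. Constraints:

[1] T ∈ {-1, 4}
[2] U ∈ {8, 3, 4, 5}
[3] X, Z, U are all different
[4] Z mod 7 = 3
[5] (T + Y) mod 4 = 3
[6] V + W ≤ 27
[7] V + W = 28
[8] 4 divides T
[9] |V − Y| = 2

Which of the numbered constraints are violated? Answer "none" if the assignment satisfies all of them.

[1] T = 2 is not in {-1, 4} — violated.
[2] U = 8 is in {8, 3, 4, 5} — OK.
[3] values 13, 17, 8 are pairwise distinct — OK.
[4] 17 mod 7 = 3 — OK.
[5] T + Y = 19; 19 mod 4 = 3 — OK.
[6] V + W = 19 + 10 = 29; 29 > 27, bound 27 not met — violated.
[7] V + W = 19 + 10 = 29, not 28 — violated.
[8] 2 = 4×0 + 2, so 4 does not divide 2 — violated.
[9] |19 − 17| = 2 — OK.

Constraints 1, 6, 7, and 8 are violated.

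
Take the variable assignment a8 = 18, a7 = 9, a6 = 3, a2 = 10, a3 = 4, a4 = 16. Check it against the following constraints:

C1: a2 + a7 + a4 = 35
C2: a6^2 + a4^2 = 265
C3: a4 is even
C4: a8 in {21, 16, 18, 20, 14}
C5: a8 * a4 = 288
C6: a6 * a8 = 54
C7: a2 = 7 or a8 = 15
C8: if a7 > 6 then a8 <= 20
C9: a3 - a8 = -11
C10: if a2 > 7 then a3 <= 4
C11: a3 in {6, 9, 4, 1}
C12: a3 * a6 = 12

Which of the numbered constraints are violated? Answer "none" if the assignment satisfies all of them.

C1: a2 + a7 + a4 = 10 + 9 + 16 = 35 — holds.
C2: a6^2 + a4^2 = 3^2 + 16^2 = 9 + 256 = 265 — holds.
C3: a4 = 16 is even — holds.
C4: a8 = 18 is in {21, 16, 18, 20, 14} — holds.
C5: a8 * a4 = 18 * 16 = 288 — holds.
C6: a6 * a8 = 3 * 18 = 54 — holds.
C7: a2 = 10 ≠ 7 and a8 = 18 ≠ 15; both disjuncts false — fails.
C8: a7 = 9 > 6, so we need a8 ≤ 20; a8 = 18 ≤ 20 — holds.
C9: a3 - a8 = 4 - 18 = -14, not -11 — fails.
C10: a2 = 10 > 7, so we need a3 ≤ 4; a3 = 4 ≤ 4 — holds.
C11: a3 = 4 is in {6, 9, 4, 1} — holds.
C12: a3 * a6 = 4 * 3 = 12 — holds.

No — constraints 7, 9 are not satisfied.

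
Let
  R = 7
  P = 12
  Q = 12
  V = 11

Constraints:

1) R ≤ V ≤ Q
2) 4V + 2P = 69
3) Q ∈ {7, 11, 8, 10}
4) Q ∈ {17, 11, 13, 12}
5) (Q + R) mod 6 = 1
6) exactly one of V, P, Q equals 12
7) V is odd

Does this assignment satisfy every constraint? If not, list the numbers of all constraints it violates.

1) values 7 ≤ 11 ≤ 12 — holds.
2) 4V + 2P = 4(11) + 2(12) = 68, not 69 — does not hold.
3) Q = 12 is not in {7, 11, 8, 10} — does not hold.
4) Q = 12 is in {17, 11, 13, 12} — holds.
5) Q + R = 19; 19 mod 6 = 1 — holds.
6) V=11, P=12, Q=12; 2 of them equal 12, not exactly one — does not hold.
7) V = 11 is odd — holds.

Constraints 2, 3, 6 do not hold.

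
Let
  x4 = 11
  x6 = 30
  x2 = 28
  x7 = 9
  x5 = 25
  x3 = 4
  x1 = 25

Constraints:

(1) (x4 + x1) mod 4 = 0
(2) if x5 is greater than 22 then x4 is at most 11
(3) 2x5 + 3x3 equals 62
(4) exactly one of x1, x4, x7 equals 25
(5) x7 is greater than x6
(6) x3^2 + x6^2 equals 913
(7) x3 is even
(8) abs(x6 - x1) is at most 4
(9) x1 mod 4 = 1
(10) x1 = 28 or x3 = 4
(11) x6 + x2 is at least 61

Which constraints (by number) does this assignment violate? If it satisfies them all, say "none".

(1) x4 + x1 = 36; 36 mod 4 = 0 — satisfied.
(2) x5 = 25 > 22, so we need x4 ≤ 11; x4 = 11 ≤ 11 — satisfied.
(3) 2x5 + 3x3 = 2(25) + 3(4) = 62 — satisfied.
(4) x1=25, x4=11, x7=9; 1 of them equals 25 — satisfied.
(5) x7 = 9, x6 = 30; 9 ≤ 30 (want >) — violated.
(6) x3^2 + x6^2 = 4^2 + 30^2 = 16 + 900 = 916, not 913 — violated.
(7) x3 = 4 is even — satisfied.
(8) abs(30 - 25) = 5; 5 > 4, exceeds bound 4 — violated.
(9) 25 mod 4 = 1 — satisfied.
(10) x1 = 25 ≠ 28, but x3 = 4 = 4 (second disjunct) — satisfied.
(11) x6 + x2 = 30 + 28 = 58; 58 < 61, bound 61 not met — violated.

Constraints 5, 6, 8, and 11 do not hold.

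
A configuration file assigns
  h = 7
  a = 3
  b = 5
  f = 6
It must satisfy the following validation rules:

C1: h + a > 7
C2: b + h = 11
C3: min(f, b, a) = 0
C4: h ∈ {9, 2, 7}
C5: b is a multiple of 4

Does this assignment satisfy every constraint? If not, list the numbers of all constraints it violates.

Violated: 2, 3, and 5.

C1: h + a = 7 + 3 = 10; 10 > 7  OK
C2: b + h = 5 + 7 = 12, not 11  FAIL
C3: min(6, 5, 3) = 3, not 0  FAIL
C4: h = 7 is in {9, 2, 7}  OK
C5: 5 = 4×1 + 1, so 4 does not divide 5  FAIL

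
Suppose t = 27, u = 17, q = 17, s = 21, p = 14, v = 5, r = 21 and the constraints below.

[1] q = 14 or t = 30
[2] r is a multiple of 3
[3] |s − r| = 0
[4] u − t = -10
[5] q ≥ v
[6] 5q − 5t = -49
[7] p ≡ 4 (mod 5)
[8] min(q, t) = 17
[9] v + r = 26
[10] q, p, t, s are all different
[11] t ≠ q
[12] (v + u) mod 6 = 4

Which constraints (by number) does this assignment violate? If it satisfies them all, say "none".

[1] q = 17 ≠ 14 and t = 27 ≠ 30; both disjuncts false  ✗
[2] 21 / 3 = 7, so 3 divides 21  ✓
[3] |21 − 21| = 0  ✓
[4] u − t = 17 − 27 = -10  ✓
[5] q = 17, v = 5; 17 ≥ 5  ✓
[6] 5q − 5t = 5(17) − 5(27) = -50, not -49  ✗
[7] 14 mod 5 = 4  ✓
[8] min(17, 27) = 17  ✓
[9] v + r = 5 + 21 = 26  ✓
[10] values 17, 14, 27, 21 are pairwise distinct  ✓
[11] t = 27, q = 17; distinct  ✓
[12] v + u = 22; 22 mod 6 = 4  ✓

Constraints 1, 6 do not hold.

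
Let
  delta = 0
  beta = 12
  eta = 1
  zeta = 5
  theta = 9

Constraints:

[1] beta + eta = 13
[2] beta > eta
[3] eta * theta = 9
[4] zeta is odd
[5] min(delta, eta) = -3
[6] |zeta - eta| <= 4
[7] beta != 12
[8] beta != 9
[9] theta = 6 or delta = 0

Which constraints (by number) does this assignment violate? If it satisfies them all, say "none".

Constraints 5, 7 do not hold.

[1] beta + eta = 12 + 1 = 13 — OK.
[2] beta = 12, eta = 1; 12 > 1 — OK.
[3] eta * theta = 1 * 9 = 9 — OK.
[4] zeta = 5 is odd — OK.
[5] min(0, 1) = 0, not -3 — violated.
[6] |5 - 1| = 4; 4 ≤ 4 — OK.
[7] beta = 12, but 12 is required to differ — violated.
[8] beta = 12, and 12 ≠ 9 — OK.
[9] theta = 9 ≠ 6, but delta = 0 = 0 (second disjunct) — OK.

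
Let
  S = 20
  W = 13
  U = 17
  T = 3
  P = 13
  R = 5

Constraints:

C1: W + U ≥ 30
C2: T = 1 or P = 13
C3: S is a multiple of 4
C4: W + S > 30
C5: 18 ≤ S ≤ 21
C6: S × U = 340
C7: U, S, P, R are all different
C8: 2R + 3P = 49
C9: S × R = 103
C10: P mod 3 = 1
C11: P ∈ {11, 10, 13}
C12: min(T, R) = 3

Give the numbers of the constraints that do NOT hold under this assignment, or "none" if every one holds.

The assignment fails constraint 9.

C1: W + U = 13 + 17 = 30; 30 ≥ 30 — OK.
C2: T = 3 ≠ 1, but P = 13 = 13 (second disjunct) — OK.
C3: 20 / 4 = 5, so 4 divides 20 — OK.
C4: W + S = 13 + 20 = 33; 33 > 30 — OK.
C5: S = 20 lies in [18, 21] — OK.
C6: S × U = 20 × 17 = 340 — OK.
C7: values 17, 20, 13, 5 are pairwise distinct — OK.
C8: 2R + 3P = 2(5) + 3(13) = 49 — OK.
C9: S × R = 20 × 5 = 100, not 103 — violated.
C10: 13 mod 3 = 1 — OK.
C11: P = 13 is in {11, 10, 13} — OK.
C12: min(3, 5) = 3 — OK.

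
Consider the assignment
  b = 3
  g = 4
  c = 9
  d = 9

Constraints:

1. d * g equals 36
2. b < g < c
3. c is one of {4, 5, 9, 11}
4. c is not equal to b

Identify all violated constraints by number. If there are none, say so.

1. d * g = 9 * 4 = 36  holds
2. values 3 < 4 < 9  holds
3. c = 9 is in {4, 5, 9, 11}  holds
4. c = 9, b = 3; distinct  holds

No violations.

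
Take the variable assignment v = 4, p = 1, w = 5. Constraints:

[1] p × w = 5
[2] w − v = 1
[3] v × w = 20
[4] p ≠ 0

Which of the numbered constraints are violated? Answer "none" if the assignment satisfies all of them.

All constraints are satisfied.

[1] p × w = 1 × 5 = 5 — OK.
[2] w − v = 5 − 4 = 1 — OK.
[3] v × w = 4 × 5 = 20 — OK.
[4] p = 1, and 1 ≠ 0 — OK.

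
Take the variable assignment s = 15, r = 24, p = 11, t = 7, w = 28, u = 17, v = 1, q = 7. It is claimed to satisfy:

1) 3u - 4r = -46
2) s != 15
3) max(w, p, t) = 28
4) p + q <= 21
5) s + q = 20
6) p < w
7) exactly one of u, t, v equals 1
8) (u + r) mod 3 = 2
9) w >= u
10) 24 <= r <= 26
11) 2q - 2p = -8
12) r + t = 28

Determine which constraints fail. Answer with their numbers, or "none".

Violated: 1, 2, 5, 12.

1) 3u - 4r = 3(17) - 4(24) = -45, not -46 — does not hold.
2) s = 15, but 15 is required to differ — does not hold.
3) max(28, 11, 7) = 28 — holds.
4) p + q = 11 + 7 = 18; 18 ≤ 21 — holds.
5) s + q = 15 + 7 = 22, not 20 — does not hold.
6) p = 11, w = 28; 11 < 28 — holds.
7) u=17, t=7, v=1; 1 of them equals 1 — holds.
8) u + r = 41; 41 mod 3 = 2 — holds.
9) w = 28, u = 17; 28 ≥ 17 — holds.
10) r = 24 lies in [24, 26] — holds.
11) 2q - 2p = 2(7) - 2(11) = -8 — holds.
12) r + t = 24 + 7 = 31, not 28 — does not hold.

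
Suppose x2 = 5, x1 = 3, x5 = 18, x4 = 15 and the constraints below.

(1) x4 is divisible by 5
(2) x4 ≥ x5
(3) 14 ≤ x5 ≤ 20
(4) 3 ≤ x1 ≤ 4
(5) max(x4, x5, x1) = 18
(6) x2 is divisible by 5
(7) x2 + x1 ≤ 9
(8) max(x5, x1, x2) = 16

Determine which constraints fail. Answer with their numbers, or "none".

(1) 15 / 5 = 3, so 5 divides 15  OK
(2) x4 = 15, x5 = 18; 15 < 18 (want ≥)  FAIL
(3) x5 = 18 lies in [14, 20]  OK
(4) x1 = 3 lies in [3, 4]  OK
(5) max(15, 18, 3) = 18  OK
(6) 5 / 5 = 1, so 5 divides 5  OK
(7) x2 + x1 = 5 + 3 = 8; 8 ≤ 9  OK
(8) max(18, 3, 5) = 18, not 16  FAIL

The assignment fails constraints 2, 8.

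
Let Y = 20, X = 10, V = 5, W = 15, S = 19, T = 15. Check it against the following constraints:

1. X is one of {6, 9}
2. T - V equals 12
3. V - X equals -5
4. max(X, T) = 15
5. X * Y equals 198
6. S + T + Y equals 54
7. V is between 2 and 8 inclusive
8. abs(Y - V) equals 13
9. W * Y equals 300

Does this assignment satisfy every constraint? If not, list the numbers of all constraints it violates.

Constraints 1, 2, 5, and 8 are violated.

1. X = 10 is not in {6, 9} — violated.
2. T - V = 15 - 5 = 10, not 12 — violated.
3. V - X = 5 - 10 = -5 — satisfied.
4. max(10, 15) = 15 — satisfied.
5. X * Y = 10 * 20 = 200, not 198 — violated.
6. S + T + Y = 19 + 15 + 20 = 54 — satisfied.
7. V = 5 lies in [2, 8] — satisfied.
8. abs(20 - 5) = 15, not 13 — violated.
9. W * Y = 15 * 20 = 300 — satisfied.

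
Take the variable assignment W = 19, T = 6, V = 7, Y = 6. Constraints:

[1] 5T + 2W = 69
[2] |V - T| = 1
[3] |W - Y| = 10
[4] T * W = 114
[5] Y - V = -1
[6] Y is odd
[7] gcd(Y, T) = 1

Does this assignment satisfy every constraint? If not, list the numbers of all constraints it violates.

[1] 5T + 2W = 5(6) + 2(19) = 68, not 69  false
[2] |7 - 6| = 1  true
[3] |19 - 6| = 13, not 10  false
[4] T * W = 6 * 19 = 114  true
[5] Y - V = 6 - 7 = -1  true
[6] Y = 6 is even  false
[7] gcd(6, 6) = 6, not 1  false

The assignment fails constraints 1, 3, 6, and 7.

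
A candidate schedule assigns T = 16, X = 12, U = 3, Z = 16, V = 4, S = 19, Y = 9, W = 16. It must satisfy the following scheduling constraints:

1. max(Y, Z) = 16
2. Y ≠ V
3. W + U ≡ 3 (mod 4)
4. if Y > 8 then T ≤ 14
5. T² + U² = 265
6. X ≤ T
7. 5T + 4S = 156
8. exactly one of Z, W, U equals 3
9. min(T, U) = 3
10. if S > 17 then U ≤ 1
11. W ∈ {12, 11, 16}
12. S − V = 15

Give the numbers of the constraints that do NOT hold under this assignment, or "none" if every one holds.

1. max(9, 16) = 16  ✓
2. Y = 9, V = 4; distinct  ✓
3. W + U = 19; 19 mod 4 = 3  ✓
4. Y = 9 > 8, so we need T ≤ 14; but T = 16 > 14  ✗
5. T² + U² = 16² + 3² = 256 + 9 = 265  ✓
6. X = 12, T = 16; 12 ≤ 16  ✓
7. 5T + 4S = 5(16) + 4(19) = 156  ✓
8. Z=16, W=16, U=3; 1 of them equals 3  ✓
9. min(16, 3) = 3  ✓
10. S = 19 > 17, so we need U ≤ 1; but U = 3 > 1  ✗
11. W = 16 is in {12, 11, 16}  ✓
12. S − V = 19 − 4 = 15  ✓

Constraints 4 and 10 do not hold.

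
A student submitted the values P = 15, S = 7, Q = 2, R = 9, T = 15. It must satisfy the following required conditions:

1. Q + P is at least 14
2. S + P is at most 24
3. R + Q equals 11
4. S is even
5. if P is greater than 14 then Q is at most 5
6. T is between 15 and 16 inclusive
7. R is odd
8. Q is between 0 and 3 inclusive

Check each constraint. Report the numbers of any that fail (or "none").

1. Q + P = 2 + 15 = 17; 17 ≥ 14 — holds.
2. S + P = 7 + 15 = 22; 22 ≤ 24 — holds.
3. R + Q = 9 + 2 = 11 — holds.
4. S = 7 is odd — fails.
5. P = 15 > 14, so we need Q ≤ 5; Q = 2 ≤ 5 — holds.
6. T = 15 lies in [15, 16] — holds.
7. R = 9 is odd — holds.
8. Q = 2 lies in [0, 3] — holds.

Constraint 4 is violated.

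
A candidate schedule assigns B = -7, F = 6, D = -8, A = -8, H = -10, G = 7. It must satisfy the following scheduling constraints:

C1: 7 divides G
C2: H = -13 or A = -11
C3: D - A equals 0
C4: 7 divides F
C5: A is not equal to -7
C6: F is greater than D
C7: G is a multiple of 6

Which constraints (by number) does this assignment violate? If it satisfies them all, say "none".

The assignment fails constraints 2, 4, and 7.

C1: 7 / 7 = 1, so 7 divides 7  OK
C2: H = -10 ≠ -13 and A = -8 ≠ -11; both disjuncts false  FAIL
C3: D - A = -8 - (-8) = 0  OK
C4: 6 = 7*0 + 6, so 7 does not divide 6  FAIL
C5: A = -8, and -8 ≠ -7  OK
C6: F = 6, D = -8; 6 > -8  OK
C7: 7 = 6*1 + 1, so 6 does not divide 7  FAIL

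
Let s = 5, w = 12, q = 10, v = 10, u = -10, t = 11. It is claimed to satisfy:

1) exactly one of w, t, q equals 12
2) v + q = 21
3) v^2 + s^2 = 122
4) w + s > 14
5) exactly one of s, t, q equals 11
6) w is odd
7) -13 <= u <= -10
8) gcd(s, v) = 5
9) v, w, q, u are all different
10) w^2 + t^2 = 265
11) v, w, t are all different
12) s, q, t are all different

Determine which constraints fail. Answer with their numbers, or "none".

No — constraints 2, 3, 6, 9 are not satisfied.

1) w=12, t=11, q=10; 1 of them equals 12 — OK.
2) v + q = 10 + 10 = 20, not 21 — violated.
3) v^2 + s^2 = 10^2 + 5^2 = 100 + 25 = 125, not 122 — violated.
4) w + s = 12 + 5 = 17; 17 > 14 — OK.
5) s=5, t=11, q=10; 1 of them equals 11 — OK.
6) w = 12 is even — violated.
7) u = -10 lies in [-13, -10] — OK.
8) gcd(5, 10) = 5 — OK.
9) v = q = 10, not all different — violated.
10) w^2 + t^2 = 12^2 + 11^2 = 144 + 121 = 265 — OK.
11) values 10, 12, 11 are pairwise distinct — OK.
12) values 5, 10, 11 are pairwise distinct — OK.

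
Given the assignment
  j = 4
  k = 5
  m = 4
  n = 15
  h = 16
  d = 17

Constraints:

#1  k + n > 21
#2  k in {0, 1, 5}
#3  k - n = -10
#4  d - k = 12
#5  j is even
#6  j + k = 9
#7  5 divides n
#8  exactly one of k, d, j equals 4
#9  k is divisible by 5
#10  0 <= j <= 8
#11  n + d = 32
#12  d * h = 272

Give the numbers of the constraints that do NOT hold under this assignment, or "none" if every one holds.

Constraint 1 is violated.

#1 k + n = 5 + 15 = 20; 20 ≤ 21, bound 21 not met  ✗
#2 k = 5 is in {0, 1, 5}  ✓
#3 k - n = 5 - 15 = -10  ✓
#4 d - k = 17 - 5 = 12  ✓
#5 j = 4 is even  ✓
#6 j + k = 4 + 5 = 9  ✓
#7 15 / 5 = 3, so 5 divides 15  ✓
#8 k=5, d=17, j=4; 1 of them equals 4  ✓
#9 5 / 5 = 1, so 5 divides 5  ✓
#10 j = 4 lies in [0, 8]  ✓
#11 n + d = 15 + 17 = 32  ✓
#12 d * h = 17 * 16 = 272  ✓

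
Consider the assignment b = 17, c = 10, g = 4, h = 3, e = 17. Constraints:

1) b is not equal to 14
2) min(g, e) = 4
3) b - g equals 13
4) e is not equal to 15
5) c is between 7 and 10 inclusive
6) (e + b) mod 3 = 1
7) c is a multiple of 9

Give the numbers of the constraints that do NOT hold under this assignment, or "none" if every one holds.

1) b = 17, and 17 ≠ 14 — satisfied.
2) min(4, 17) = 4 — satisfied.
3) b - g = 17 - 4 = 13 — satisfied.
4) e = 17, and 17 ≠ 15 — satisfied.
5) c = 10 lies in [7, 10] — satisfied.
6) e + b = 34; 34 mod 3 = 1 — satisfied.
7) 10 = 9*1 + 1, so 9 does not divide 10 — violated.

Violated: 7.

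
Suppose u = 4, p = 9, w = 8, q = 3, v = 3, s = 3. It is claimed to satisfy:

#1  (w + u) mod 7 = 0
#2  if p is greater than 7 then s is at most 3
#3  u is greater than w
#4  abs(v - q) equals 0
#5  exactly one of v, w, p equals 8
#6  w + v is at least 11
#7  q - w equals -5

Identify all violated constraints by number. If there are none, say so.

#1 w + u = 12; 12 mod 7 = 5, not 0 — violated.
#2 p = 9 > 7, so we need s ≤ 3; s = 3 ≤ 3 — satisfied.
#3 u = 4, w = 8; 4 ≤ 8 (want >) — violated.
#4 abs(3 - 3) = 0 — satisfied.
#5 v=3, w=8, p=9; 1 of them equals 8 — satisfied.
#6 w + v = 8 + 3 = 11; 11 ≥ 11 — satisfied.
#7 q - w = 3 - 8 = -5 — satisfied.

The assignment fails constraints 1, 3.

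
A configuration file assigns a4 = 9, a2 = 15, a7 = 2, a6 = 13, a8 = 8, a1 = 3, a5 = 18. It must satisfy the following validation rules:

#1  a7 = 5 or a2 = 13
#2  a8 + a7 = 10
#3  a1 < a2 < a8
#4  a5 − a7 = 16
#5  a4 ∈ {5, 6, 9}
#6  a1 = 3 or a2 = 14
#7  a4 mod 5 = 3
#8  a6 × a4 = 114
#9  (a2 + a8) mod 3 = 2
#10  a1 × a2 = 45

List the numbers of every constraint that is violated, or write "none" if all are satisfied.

#1 a7 = 2 ≠ 5 and a2 = 15 ≠ 13; both disjuncts false — violated.
#2 a8 + a7 = 8 + 2 = 10 — satisfied.
#3 values 3, 15, 8; a2 = 15 is not < a8 = 8 — violated.
#4 a5 − a7 = 18 − 2 = 16 — satisfied.
#5 a4 = 9 is in {5, 6, 9} — satisfied.
#6 a1 = 3 = 3 (first disjunct) — satisfied.
#7 9 mod 5 = 4, not 3 — violated.
#8 a6 × a4 = 13 × 9 = 117, not 114 — violated.
#9 a2 + a8 = 23; 23 mod 3 = 2 — satisfied.
#10 a1 × a2 = 3 × 15 = 45 — satisfied.

The assignment fails constraints 1, 3, 7, 8.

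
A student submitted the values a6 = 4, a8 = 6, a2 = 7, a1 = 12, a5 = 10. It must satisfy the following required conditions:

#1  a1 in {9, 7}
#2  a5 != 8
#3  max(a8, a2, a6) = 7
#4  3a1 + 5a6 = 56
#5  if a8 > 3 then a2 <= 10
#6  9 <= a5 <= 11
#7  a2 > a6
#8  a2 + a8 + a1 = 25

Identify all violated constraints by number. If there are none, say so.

Constraint 1 does not hold.

#1 a1 = 12 is not in {9, 7} — violated.
#2 a5 = 10, and 10 ≠ 8 — satisfied.
#3 max(6, 7, 4) = 7 — satisfied.
#4 3a1 + 5a6 = 3(12) + 5(4) = 56 — satisfied.
#5 a8 = 6 > 3, so we need a2 ≤ 10; a2 = 7 ≤ 10 — satisfied.
#6 a5 = 10 lies in [9, 11] — satisfied.
#7 a2 = 7, a6 = 4; 7 > 4 — satisfied.
#8 a2 + a8 + a1 = 7 + 6 + 12 = 25 — satisfied.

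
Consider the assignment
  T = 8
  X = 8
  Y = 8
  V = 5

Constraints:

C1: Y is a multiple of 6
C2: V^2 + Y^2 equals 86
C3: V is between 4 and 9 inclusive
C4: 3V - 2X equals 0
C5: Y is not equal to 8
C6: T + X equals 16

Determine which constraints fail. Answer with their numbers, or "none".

Violated: 1, 2, 4, and 5.

C1: 8 = 6*1 + 2, so 6 does not divide 8  ✘
C2: V^2 + Y^2 = 5^2 + 8^2 = 25 + 64 = 89, not 86  ✘
C3: V = 5 lies in [4, 9]  ✔
C4: 3V - 2X = 3(5) - 2(8) = -1, not 0  ✘
C5: Y = 8, but 8 is required to differ  ✘
C6: T + X = 8 + 8 = 16  ✔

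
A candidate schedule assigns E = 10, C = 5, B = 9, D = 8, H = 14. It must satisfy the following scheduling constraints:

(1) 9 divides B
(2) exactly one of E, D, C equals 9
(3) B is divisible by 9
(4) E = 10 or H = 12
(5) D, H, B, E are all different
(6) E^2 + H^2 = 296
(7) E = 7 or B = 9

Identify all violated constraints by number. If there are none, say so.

(1) 9 / 9 = 1, so 9 divides 9 — holds.
(2) E=10, D=8, C=5; 0 of them equal 9, not exactly one — does not hold.
(3) 9 / 9 = 1, so 9 divides 9 — holds.
(4) E = 10 = 10 (first disjunct) — holds.
(5) values 8, 14, 9, 10 are pairwise distinct — holds.
(6) E^2 + H^2 = 10^2 + 14^2 = 100 + 196 = 296 — holds.
(7) E = 10 ≠ 7, but B = 9 = 9 (second disjunct) — holds.

The assignment fails constraint 2.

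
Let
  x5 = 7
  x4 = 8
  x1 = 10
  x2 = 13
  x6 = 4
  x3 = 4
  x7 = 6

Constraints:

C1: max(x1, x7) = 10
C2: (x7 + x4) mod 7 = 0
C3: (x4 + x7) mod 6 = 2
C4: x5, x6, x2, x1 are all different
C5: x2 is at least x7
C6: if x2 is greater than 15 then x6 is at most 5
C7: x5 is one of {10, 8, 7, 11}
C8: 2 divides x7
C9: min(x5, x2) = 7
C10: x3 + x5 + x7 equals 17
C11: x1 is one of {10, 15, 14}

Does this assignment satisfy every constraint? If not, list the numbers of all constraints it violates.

C1: max(10, 6) = 10 — holds.
C2: x7 + x4 = 14; 14 mod 7 = 0 — holds.
C3: x4 + x7 = 14; 14 mod 6 = 2 — holds.
C4: values 7, 4, 13, 10 are pairwise distinct — holds.
C5: x2 = 13, x7 = 6; 13 ≥ 6 — holds.
C6: x2 = 13, not > 15; antecedent false, conditional vacuously true — holds.
C7: x5 = 7 is in {10, 8, 7, 11} — holds.
C8: 6 / 2 = 3, so 2 divides 6 — holds.
C9: min(7, 13) = 7 — holds.
C10: x3 + x5 + x7 = 4 + 7 + 6 = 17 — holds.
C11: x1 = 10 is in {10, 15, 14} — holds.

No violations.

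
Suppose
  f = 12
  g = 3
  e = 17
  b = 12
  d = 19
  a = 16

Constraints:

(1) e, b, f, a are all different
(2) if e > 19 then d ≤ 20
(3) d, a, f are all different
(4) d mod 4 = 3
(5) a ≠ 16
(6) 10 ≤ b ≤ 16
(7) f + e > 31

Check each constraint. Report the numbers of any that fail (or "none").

(1) b = f = 12, not all different  ✘
(2) e = 17, not > 19; antecedent false, conditional vacuously true  ✔
(3) values 19, 16, 12 are pairwise distinct  ✔
(4) 19 mod 4 = 3  ✔
(5) a = 16, but 16 is required to differ  ✘
(6) b = 12 lies in [10, 16]  ✔
(7) f + e = 12 + 17 = 29; 29 ≤ 31, bound 31 not met  ✘

The assignment fails constraints 1, 5, and 7.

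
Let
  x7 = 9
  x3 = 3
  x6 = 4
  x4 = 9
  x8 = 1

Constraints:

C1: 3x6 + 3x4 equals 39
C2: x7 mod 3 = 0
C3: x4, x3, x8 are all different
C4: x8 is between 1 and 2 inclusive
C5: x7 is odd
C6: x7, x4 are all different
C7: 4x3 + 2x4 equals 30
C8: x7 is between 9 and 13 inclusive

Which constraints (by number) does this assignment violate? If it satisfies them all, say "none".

C1: 3x6 + 3x4 = 3(4) + 3(9) = 39  ✓
C2: 9 mod 3 = 0  ✓
C3: values 9, 3, 1 are pairwise distinct  ✓
C4: x8 = 1 lies in [1, 2]  ✓
C5: x7 = 9 is odd  ✓
C6: x7 = x4 = 9, not all different  ✗
C7: 4x3 + 2x4 = 4(3) + 2(9) = 30  ✓
C8: x7 = 9 lies in [9, 13]  ✓

Constraint 6 is violated.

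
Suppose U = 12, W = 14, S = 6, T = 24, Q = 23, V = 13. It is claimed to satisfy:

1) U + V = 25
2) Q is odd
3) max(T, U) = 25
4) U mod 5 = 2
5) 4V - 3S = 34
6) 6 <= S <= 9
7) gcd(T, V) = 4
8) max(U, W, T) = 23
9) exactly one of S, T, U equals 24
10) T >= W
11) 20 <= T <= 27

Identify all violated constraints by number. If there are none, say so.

1) U + V = 12 + 13 = 25  yes
2) Q = 23 is odd  yes
3) max(24, 12) = 24, not 25  no
4) 12 mod 5 = 2  yes
5) 4V - 3S = 4(13) - 3(6) = 34  yes
6) S = 6 lies in [6, 9]  yes
7) gcd(24, 13) = 1, not 4  no
8) max(12, 14, 24) = 24, not 23  no
9) S=6, T=24, U=12; 1 of them equals 24  yes
10) T = 24, W = 14; 24 ≥ 14  yes
11) T = 24 lies in [20, 27]  yes

Constraints 3, 7, 8 do not hold.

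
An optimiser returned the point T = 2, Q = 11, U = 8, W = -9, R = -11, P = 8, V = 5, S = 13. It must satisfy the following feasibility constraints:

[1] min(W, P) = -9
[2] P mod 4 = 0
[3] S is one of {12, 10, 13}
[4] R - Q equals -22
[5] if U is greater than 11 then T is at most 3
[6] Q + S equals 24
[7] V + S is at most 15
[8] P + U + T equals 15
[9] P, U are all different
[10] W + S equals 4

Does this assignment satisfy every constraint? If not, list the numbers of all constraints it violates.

The assignment fails constraints 7, 8, 9.

[1] min(-9, 8) = -9  yes
[2] 8 mod 4 = 0  yes
[3] S = 13 is in {12, 10, 13}  yes
[4] R - Q = -11 - 11 = -22  yes
[5] U = 8, not > 11; antecedent false, conditional vacuously true  yes
[6] Q + S = 11 + 13 = 24  yes
[7] V + S = 5 + 13 = 18; 18 > 15, bound 15 not met  no
[8] P + U + T = 8 + 8 + 2 = 18, not 15  no
[9] P = U = 8, not all different  no
[10] W + S = -9 + 13 = 4  yes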